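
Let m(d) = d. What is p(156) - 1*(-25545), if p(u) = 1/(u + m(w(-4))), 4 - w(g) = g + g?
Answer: 4291561/168 ≈ 25545.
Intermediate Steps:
w(g) = 4 - 2*g (w(g) = 4 - (g + g) = 4 - 2*g)
p(u) = 1/(12 + u) (p(u) = 1/(u + (4 - 2*(-4))) = 1/(u + (4 + 8)) = 1/(u + 12) = 1/(12 + u))
p(156) - 1*(-25545) = 1/(12 + 156) - 1*(-25545) = 1/168 + 25545 = 4291561/168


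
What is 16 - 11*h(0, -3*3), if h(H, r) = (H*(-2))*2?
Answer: 16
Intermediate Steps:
h(H, r) = -4*H (h(H, r) = -2*H*2 = -4*H)
16 - 11*h(0, -3*3) = 16 - (-44)*0 = 16 - 11*0 = 16 + 0 = 16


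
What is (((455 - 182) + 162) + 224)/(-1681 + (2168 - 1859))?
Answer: -659/1372 ≈ -0.48032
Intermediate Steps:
(((455 - 182) + 162) + 224)/(-1681 + (2168 - 1859)) = ((273 + 162) + 224)/(-1681 + 309) = (435 + 224)/(-1372) = 659*(-1/1372) = -659/1372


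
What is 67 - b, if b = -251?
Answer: 318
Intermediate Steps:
67 - b = 67 - 1*(-251) = 67 + 251 = 318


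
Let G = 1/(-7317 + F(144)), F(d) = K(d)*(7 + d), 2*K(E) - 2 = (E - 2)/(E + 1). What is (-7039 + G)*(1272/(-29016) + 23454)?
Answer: -205255079687493748/1243273941 ≈ -1.6509e+8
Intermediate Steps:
K(E) = 1 + (-2 + E)/(2*(1 + E)) (K(E) = 1 + ((E - 2)/(E + 1))/2 = 1 + ((-2 + E)/(1 + E))/2 = 1 + (-2 + E)/(2*(1 + E)))
F(d) = 3*d*(7 + d)/(2*(1 + d)) (F(d) = (3*d/(2*(1 + d)))*(7 + d) = 3*d*(7 + d)/(2*(1 + d)))
G = -145/1028349 (G = 1/(-7317 + (3/2)*144*(7 + 144)/(1 + 144)) = 1/(-7317 + (3/2)*144*151/145) = 1/(-7317 + (3/2)*144*(1/145)*151) = 1/(-7317 + 32616/145) = 1/(-1028349/145) = -145/1028349 ≈ -0.00014100)
(-7039 + G)*(1272/(-29016) + 23454) = (-7039 - 145/1028349)*(1272/(-29016) + 23454) = -7238548756*(1272*(-1/29016) + 23454)/1028349 = -7238548756*(-53/1209 + 23454)/1028349 = -7238548756/1028349*28355833/1209 = -205255079687493748/1243273941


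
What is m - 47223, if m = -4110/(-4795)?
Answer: -330555/7 ≈ -47222.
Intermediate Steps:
m = 6/7 (m = -4110*(-1/4795) = 6/7 ≈ 0.85714)
m - 47223 = 6/7 - 47223 = -330555/7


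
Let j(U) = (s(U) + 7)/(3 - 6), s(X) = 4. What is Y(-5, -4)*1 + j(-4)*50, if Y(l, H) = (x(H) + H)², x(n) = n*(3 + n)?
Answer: -550/3 ≈ -183.33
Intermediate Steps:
Y(l, H) = (H + H*(3 + H))² (Y(l, H) = (H*(3 + H) + H)² = (H + H*(3 + H))²)
j(U) = -11/3 (j(U) = (4 + 7)/(3 - 6) = 11/(-3) = 11*(-⅓) = -11/3)
Y(-5, -4)*1 + j(-4)*50 = ((-4)²*(4 - 4)²)*1 - 11/3*50 = (16*0²)*1 - 550/3 = (16*0)*1 - 550/3 = 0*1 - 550/3 = 0 - 550/3 = -550/3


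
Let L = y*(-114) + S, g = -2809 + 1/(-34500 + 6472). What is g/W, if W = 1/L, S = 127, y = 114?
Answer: 1013184773457/28028 ≈ 3.6149e+7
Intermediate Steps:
g = -78730653/28028 (g = -2809 + 1/(-28028) = -2809 - 1/28028 = -78730653/28028 ≈ -2809.0)
L = -12869 (L = 114*(-114) + 127 = -12996 + 127 = -12869)
W = -1/12869 (W = 1/(-12869) = -1/12869 ≈ -7.7706e-5)
g/W = -78730653/(28028*(-1/12869)) = -78730653/28028*(-12869) = 1013184773457/28028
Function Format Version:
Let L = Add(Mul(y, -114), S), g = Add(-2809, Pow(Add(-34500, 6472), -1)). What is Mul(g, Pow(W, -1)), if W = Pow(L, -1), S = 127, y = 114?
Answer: Rational(1013184773457, 28028) ≈ 3.6149e+7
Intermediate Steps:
g = Rational(-78730653, 28028) (g = Add(-2809, Pow(-28028, -1)) = Add(-2809, Rational(-1, 28028)) = Rational(-78730653, 28028) ≈ -2809.0)
L = -12869 (L = Add(Mul(114, -114), 127) = Add(-12996, 127) = -12869)
W = Rational(-1, 12869) (W = Pow(-12869, -1) = Rational(-1, 12869) ≈ -7.7706e-5)
Mul(g, Pow(W, -1)) = Mul(Rational(-78730653, 28028), Pow(Rational(-1, 12869), -1)) = Mul(Rational(-78730653, 28028), -12869) = Rational(1013184773457, 28028)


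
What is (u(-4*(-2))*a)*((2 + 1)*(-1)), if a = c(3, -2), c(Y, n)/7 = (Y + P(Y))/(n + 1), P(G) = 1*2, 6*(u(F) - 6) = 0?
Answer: 630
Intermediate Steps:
u(F) = 6 (u(F) = 6 + (⅙)*0 = 6 + 0 = 6)
P(G) = 2
c(Y, n) = 7*(2 + Y)/(1 + n) (c(Y, n) = 7*((Y + 2)/(n + 1)) = 7*((2 + Y)/(1 + n)) = 7*(2 + Y)/(1 + n))
a = -35 (a = 7*(2 + 3)/(1 - 2) = 7*5/(-1) = 7*(-1)*5 = -35)
(u(-4*(-2))*a)*((2 + 1)*(-1)) = (6*(-35))*((2 + 1)*(-1)) = -630*(-1) = -210*(-3) = 630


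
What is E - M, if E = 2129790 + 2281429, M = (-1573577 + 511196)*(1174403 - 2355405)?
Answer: -1254669674543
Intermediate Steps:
M = 1254674085762 (M = -1062381*(-1181002) = 1254674085762)
E = 4411219
E - M = 4411219 - 1*1254674085762 = 4411219 - 1254674085762 = -1254669674543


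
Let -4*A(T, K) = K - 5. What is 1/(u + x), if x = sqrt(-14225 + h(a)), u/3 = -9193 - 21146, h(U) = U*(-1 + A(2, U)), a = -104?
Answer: -91017/8284111244 - I*sqrt(16955)/8284111244 ≈ -1.0987e-5 - 1.5718e-8*I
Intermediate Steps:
A(T, K) = 5/4 - K/4 (A(T, K) = -(K - 5)/4 = -(-5 + K)/4 = 5/4 - K/4)
h(U) = U*(1/4 - U/4) (h(U) = U*(-1 + (5/4 - U/4)) = U*(1/4 - U/4))
u = -91017 (u = 3*(-9193 - 21146) = 3*(-30339) = -91017)
x = I*sqrt(16955) (x = sqrt(-14225 + (1/4)*(-104)*(1 - 1*(-104))) = sqrt(-14225 + (1/4)*(-104)*(1 + 104)) = sqrt(-14225 + (1/4)*(-104)*105) = sqrt(-14225 - 2730) = sqrt(-16955) = I*sqrt(16955) ≈ 130.21*I)
1/(u + x) = 1/(-91017 + I*sqrt(16955))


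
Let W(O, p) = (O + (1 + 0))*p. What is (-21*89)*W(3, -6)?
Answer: 44856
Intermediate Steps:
W(O, p) = p*(1 + O) (W(O, p) = (O + 1)*p = (1 + O)*p = p*(1 + O))
(-21*89)*W(3, -6) = (-21*89)*(-6*(1 + 3)) = -(-11214)*4 = -1869*(-24) = 44856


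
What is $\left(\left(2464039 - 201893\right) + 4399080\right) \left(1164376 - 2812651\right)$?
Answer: $-10979532285150$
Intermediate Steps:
$\left(\left(2464039 - 201893\right) + 4399080\right) \left(1164376 - 2812651\right) = \left(\left(2464039 - 201893\right) + 4399080\right) \left(-1648275\right) = \left(2262146 + 4399080\right) \left(-1648275\right) = 6661226 \left(-1648275\right) = -10979532285150$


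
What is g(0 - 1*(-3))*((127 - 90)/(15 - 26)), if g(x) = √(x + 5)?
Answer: -74*√2/11 ≈ -9.5138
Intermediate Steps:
g(x) = √(5 + x)
g(0 - 1*(-3))*((127 - 90)/(15 - 26)) = √(5 + (0 - 1*(-3)))*((127 - 90)/(15 - 26)) = √(5 + (0 + 3))*(37/(-11)) = √(5 + 3)*(37*(-1/11)) = √8*(-37/11) = (2*√2)*(-37/11) = -74*√2/11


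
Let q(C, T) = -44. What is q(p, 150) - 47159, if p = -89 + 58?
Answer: -47203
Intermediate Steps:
p = -31
q(p, 150) - 47159 = -44 - 47159 = -47203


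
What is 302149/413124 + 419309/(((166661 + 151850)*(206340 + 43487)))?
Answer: 24042969125397269/32873370465863028 ≈ 0.73138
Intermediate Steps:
302149/413124 + 419309/(((166661 + 151850)*(206340 + 43487))) = 302149*(1/413124) + 419309/((318511*249827)) = 302149/413124 + 419309/79572647597 = 24042969125397269/32873370465863028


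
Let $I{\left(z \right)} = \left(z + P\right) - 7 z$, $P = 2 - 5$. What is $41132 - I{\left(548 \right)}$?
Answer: $44423$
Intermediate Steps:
$P = -3$ ($P = 2 - 5 = -3$)
$I{\left(z \right)} = -3 - 6 z$ ($I{\left(z \right)} = \left(z - 3\right) - 7 z = \left(-3 + z\right) - 7 z = -3 - 6 z$)
$41132 - I{\left(548 \right)} = 41132 - \left(-3 - 3288\right) = 41132 - -3291 = 41132 + 3291 = 44423$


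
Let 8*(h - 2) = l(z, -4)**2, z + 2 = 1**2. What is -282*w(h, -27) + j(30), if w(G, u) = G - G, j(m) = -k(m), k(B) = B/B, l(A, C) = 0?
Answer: -1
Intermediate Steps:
z = -1 (z = -2 + 1**2 = -2 + 1 = -1)
k(B) = 1
h = 2 (h = 2 + (1/8)*0**2 = 2 + (1/8)*0 = 2 + 0 = 2)
j(m) = -1 (j(m) = -1*1 = -1)
w(G, u) = 0
-282*w(h, -27) + j(30) = -282*0 - 1 = 0 - 1 = -1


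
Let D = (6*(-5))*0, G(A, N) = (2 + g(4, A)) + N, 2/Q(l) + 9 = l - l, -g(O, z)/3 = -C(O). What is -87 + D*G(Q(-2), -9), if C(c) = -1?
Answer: -87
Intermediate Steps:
g(O, z) = -3 (g(O, z) = -(-3)*(-1) = -3*1 = -3)
Q(l) = -2/9 (Q(l) = 2/(-9 + (l - l)) = 2/(-9 + 0) = 2/(-9) = 2*(-⅑) = -2/9)
G(A, N) = -1 + N (G(A, N) = (2 - 3) + N = -1 + N)
D = 0 (D = -30*0 = 0)
-87 + D*G(Q(-2), -9) = -87 + 0*(-1 - 9) = -87 + 0*(-10) = -87 + 0 = -87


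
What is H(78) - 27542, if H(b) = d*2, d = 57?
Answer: -27428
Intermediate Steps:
H(b) = 114 (H(b) = 57*2 = 114)
H(78) - 27542 = 114 - 27542 = -27428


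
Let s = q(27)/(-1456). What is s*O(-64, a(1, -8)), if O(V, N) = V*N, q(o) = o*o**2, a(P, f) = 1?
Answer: 78732/91 ≈ 865.19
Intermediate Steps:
q(o) = o**3
O(V, N) = N*V
s = -19683/1456 (s = 27**3/(-1456) = 19683*(-1/1456) = -19683/1456 ≈ -13.519)
s*O(-64, a(1, -8)) = -19683*(-64)/1456 = -19683/1456*(-64) = 78732/91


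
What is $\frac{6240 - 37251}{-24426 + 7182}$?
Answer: $\frac{10337}{5748} \approx 1.7984$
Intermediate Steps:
$\frac{6240 - 37251}{-24426 + 7182} = - \frac{31011}{-17244} = \left(-31011\right) \left(- \frac{1}{17244}\right) = \frac{10337}{5748}$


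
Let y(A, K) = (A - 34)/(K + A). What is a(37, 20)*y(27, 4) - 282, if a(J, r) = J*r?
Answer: -13922/31 ≈ -449.10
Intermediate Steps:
y(A, K) = (-34 + A)/(A + K)
a(37, 20)*y(27, 4) - 282 = (37*20)*((-34 + 27)/(27 + 4)) - 282 = 740*(-7/31) - 282 = -5180/31 - 282 = -13922/31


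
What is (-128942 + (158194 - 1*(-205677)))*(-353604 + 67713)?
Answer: -67164086739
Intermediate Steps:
(-128942 + (158194 - 1*(-205677)))*(-353604 + 67713) = (-128942 + (158194 + 205677))*(-285891) = (-128942 + 363871)*(-285891) = 234929*(-285891) = -67164086739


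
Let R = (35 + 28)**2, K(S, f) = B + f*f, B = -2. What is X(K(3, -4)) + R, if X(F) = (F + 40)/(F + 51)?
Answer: 258039/65 ≈ 3969.8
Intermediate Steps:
K(S, f) = -2 + f**2 (K(S, f) = -2 + f*f = -2 + f**2)
X(F) = (40 + F)/(51 + F)
R = 3969 (R = 63**2 = 3969)
X(K(3, -4)) + R = (40 + (-2 + (-4)**2))/(51 + (-2 + (-4)**2)) + 3969 = (40 + (-2 + 16))/(51 + (-2 + 16)) + 3969 = (40 + 14)/(51 + 14) + 3969 = 54/65 + 3969 = 258039/65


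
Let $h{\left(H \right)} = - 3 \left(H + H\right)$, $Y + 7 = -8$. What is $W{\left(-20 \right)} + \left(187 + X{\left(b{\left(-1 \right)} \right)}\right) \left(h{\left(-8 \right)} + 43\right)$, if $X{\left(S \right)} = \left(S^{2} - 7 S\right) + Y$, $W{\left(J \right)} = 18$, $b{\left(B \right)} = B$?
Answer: $16398$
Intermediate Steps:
$Y = -15$ ($Y = -7 - 8 = -15$)
$X{\left(S \right)} = -15 + S^{2} - 7 S$ ($X{\left(S \right)} = \left(S^{2} - 7 S\right) - 15 = -15 + S^{2} - 7 S$)
$h{\left(H \right)} = - 6 H$ ($h{\left(H \right)} = - 3 \cdot 2 H = - 6 H$)
$W{\left(-20 \right)} + \left(187 + X{\left(b{\left(-1 \right)} \right)}\right) \left(h{\left(-8 \right)} + 43\right) = 18 + \left(187 - \left(8 - 1\right)\right) \left(\left(-6\right) \left(-8\right) + 43\right) = 18 + \left(187 + \left(-15 + 1 + 7\right)\right) \left(48 + 43\right) = 18 + \left(187 - 7\right) 91 = 18 + 180 \cdot 91 = 18 + 16380 = 16398$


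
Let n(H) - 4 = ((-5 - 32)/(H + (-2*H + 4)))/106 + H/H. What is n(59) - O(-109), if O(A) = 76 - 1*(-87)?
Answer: -921103/5830 ≈ -157.99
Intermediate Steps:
n(H) = 5 - 37/(106*(4 - H)) (n(H) = 4 + (((-5 - 32)/(H + (-2*H + 4)))/106 + H/H) = 4 + (-37/(H + (4 - 2*H))*(1/106) + 1) = 4 + (-37/(4 - H)*(1/106) + 1) = 4 + (-37/(106*(4 - H)) + 1) = 4 + (1 - 37/(106*(4 - H))) = 5 - 37/(106*(4 - H)))
O(A) = 163 (O(A) = 76 + 87 = 163)
n(59) - O(-109) = (-2083 + 530*59)/(106*(-4 + 59)) - 1*163 = (1/106)*(-2083 + 31270)/55 - 163 = (1/106)*(1/55)*29187 - 163 = 29187/5830 - 163 = -921103/5830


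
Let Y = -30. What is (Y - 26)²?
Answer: 3136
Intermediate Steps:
(Y - 26)² = (-30 - 26)² = (-56)² = 3136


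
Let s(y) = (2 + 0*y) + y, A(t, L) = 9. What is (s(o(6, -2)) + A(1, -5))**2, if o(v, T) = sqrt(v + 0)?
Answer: (11 + sqrt(6))**2 ≈ 180.89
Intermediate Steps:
o(v, T) = sqrt(v)
s(y) = 2 + y (s(y) = (2 + 0) + y = 2 + y)
(s(o(6, -2)) + A(1, -5))**2 = ((2 + sqrt(6)) + 9)**2 = (11 + sqrt(6))**2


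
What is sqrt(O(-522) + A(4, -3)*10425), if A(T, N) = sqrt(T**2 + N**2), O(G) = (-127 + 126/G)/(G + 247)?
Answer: 7*sqrt(2706295515)/1595 ≈ 228.31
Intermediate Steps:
O(G) = (-127 + 126/G)/(247 + G)
A(T, N) = sqrt(N**2 + T**2)
sqrt(O(-522) + A(4, -3)*10425) = sqrt((126 - 127*(-522))/((-522)*(247 - 522)) + sqrt((-3)**2 + 4**2)*10425) = sqrt(-1/522*(126 + 66294)/(-275) + sqrt(9 + 16)*10425) = sqrt(-1/522*(-1/275)*66420 + sqrt(25)*10425) = sqrt(738/1595 + 5*10425) = sqrt(738/1595 + 52125) = sqrt(83140113/1595) = 7*sqrt(2706295515)/1595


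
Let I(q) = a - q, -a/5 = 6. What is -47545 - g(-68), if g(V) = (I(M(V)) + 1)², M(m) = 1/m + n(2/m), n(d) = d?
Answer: -223725041/4624 ≈ -48383.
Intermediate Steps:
a = -30 (a = -5*6 = -30)
M(m) = 3/m (M(m) = 1/m + 2/m = 3/m)
I(q) = -30 - q
g(V) = (-29 - 3/V)² (g(V) = ((-30 - 3/V) + 1)² = (-29 - 3/V)²)
-47545 - g(-68) = -47545 - (3 + 29*(-68))²/(-68)² = -47545 - (3 - 1972)²/4624 = -47545 - (-1969)²/4624 = -47545 - 3876961/4624 = -223725041/4624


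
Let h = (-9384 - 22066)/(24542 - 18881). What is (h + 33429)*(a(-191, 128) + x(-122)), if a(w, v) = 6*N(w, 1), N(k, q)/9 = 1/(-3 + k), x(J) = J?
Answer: -3567919271/873 ≈ -4.0870e+6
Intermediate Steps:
h = -50/9 (h = -31450/5661 = -31450*1/5661 = -50/9 ≈ -5.5556)
N(k, q) = 9/(-3 + k)
a(w, v) = 54/(-3 + w) (a(w, v) = 6*(9/(-3 + w)) = 54/(-3 + w))
(h + 33429)*(a(-191, 128) + x(-122)) = (-50/9 + 33429)*(54/(-3 - 191) - 122) = 300811*(54/(-194) - 122)/9 = 300811*(54*(-1/194) - 122)/9 = 300811*(-27/97 - 122)/9 = (300811/9)*(-11861/97) = -3567919271/873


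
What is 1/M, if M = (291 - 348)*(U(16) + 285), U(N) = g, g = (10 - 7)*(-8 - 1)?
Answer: -1/14706 ≈ -6.7999e-5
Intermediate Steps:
g = -27 (g = 3*(-9) = -27)
U(N) = -27
M = -14706 (M = (291 - 348)*(-27 + 285) = -57*258 = -14706)
1/M = 1/(-14706) = -1/14706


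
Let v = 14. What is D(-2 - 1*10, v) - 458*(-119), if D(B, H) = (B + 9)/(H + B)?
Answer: 109001/2 ≈ 54501.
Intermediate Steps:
D(B, H) = (9 + B)/(B + H)
D(-2 - 1*10, v) - 458*(-119) = (9 + (-2 - 1*10))/((-2 - 1*10) + 14) - 458*(-119) = (9 + (-2 - 10))/((-2 - 10) + 14) + 54502 = (9 - 12)/(-12 + 14) + 54502 = -3/2 + 54502 = 109001/2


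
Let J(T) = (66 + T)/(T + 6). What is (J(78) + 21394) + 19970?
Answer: 289560/7 ≈ 41366.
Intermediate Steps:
J(T) = (66 + T)/(6 + T)
(J(78) + 21394) + 19970 = ((66 + 78)/(6 + 78) + 21394) + 19970 = (144/84 + 21394) + 19970 = ((1/84)*144 + 21394) + 19970 = (12/7 + 21394) + 19970 = 149770/7 + 19970 = 289560/7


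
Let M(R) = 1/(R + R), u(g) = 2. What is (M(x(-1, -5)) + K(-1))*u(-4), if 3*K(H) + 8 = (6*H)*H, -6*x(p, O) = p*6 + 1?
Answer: -2/15 ≈ -0.13333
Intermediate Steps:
x(p, O) = -1/6 - p (x(p, O) = -(p*6 + 1)/6 = -(6*p + 1)/6 = -(1 + 6*p)/6 = -1/6 - p)
K(H) = -8/3 + 2*H**2 (K(H) = -8/3 + ((6*H)*H)/3 = -8/3 + (6*H**2)/3 = -8/3 + 2*H**2)
M(R) = 1/(2*R)
(M(x(-1, -5)) + K(-1))*u(-4) = (1/(2*(-1/6 - 1*(-1))) + (-8/3 + 2*(-1)**2))*2 = (1/(2*(-1/6 + 1)) + (-8/3 + 2*1))*2 = (1/(2*(5/6)) + (-8/3 + 2))*2 = ((1/2)*(6/5) - 2/3)*2 = (3/5 - 2/3)*2 = -1/15*2 = -2/15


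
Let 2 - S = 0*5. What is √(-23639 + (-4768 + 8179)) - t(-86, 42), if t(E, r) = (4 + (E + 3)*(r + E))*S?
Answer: -7312 + 2*I*√5057 ≈ -7312.0 + 142.23*I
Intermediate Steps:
S = 2 (S = 2 - 0*5 = 2 - 1*0 = 2 + 0 = 2)
t(E, r) = 8 + 2*(3 + E)*(E + r) (t(E, r) = (4 + (E + 3)*(r + E))*2 = (4 + (3 + E)*(E + r))*2 = 8 + 2*(3 + E)*(E + r))
√(-23639 + (-4768 + 8179)) - t(-86, 42) = √(-23639 + (-4768 + 8179)) - (8 + 2*(-86)² + 6*(-86) + 6*42 + 2*(-86)*42) = √(-23639 + 3411) - (8 + 2*7396 - 516 + 252 - 7224) = √(-20228) - (8 + 14792 - 516 + 252 - 7224) = 2*I*√5057 - 1*7312 = 2*I*√5057 - 7312 = -7312 + 2*I*√5057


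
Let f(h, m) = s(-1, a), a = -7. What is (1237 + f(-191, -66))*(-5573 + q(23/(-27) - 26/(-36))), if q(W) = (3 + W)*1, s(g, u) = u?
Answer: -61661335/9 ≈ -6.8513e+6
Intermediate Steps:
f(h, m) = -7
q(W) = 3 + W
(1237 + f(-191, -66))*(-5573 + q(23/(-27) - 26/(-36))) = (1237 - 7)*(-5573 + (3 + (23/(-27) - 26/(-36)))) = 1230*(-5573 + (3 + (23*(-1/27) - 26*(-1/36)))) = 1230*(-5573 + (3 + (-23/27 + 13/18))) = 1230*(-5573 + (3 - 7/54)) = 1230*(-5573 + 155/54) = 1230*(-300787/54) = -61661335/9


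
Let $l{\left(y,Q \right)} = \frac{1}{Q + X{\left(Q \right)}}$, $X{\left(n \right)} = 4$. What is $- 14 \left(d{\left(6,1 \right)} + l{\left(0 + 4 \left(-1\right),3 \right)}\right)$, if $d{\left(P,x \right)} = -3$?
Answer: $40$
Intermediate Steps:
$l{\left(y,Q \right)} = \frac{1}{4 + Q}$ ($l{\left(y,Q \right)} = \frac{1}{Q + 4} = \frac{1}{4 + Q}$)
$- 14 \left(d{\left(6,1 \right)} + l{\left(0 + 4 \left(-1\right),3 \right)}\right) = - 14 \left(-3 + \frac{1}{4 + 3}\right) = - 14 \left(-3 + \frac{1}{7}\right) = \left(-14\right) \left(- \frac{20}{7}\right) = 40$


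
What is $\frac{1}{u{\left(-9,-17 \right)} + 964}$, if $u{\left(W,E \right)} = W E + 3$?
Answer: $\frac{1}{1120} \approx 0.00089286$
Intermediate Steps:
$u{\left(W,E \right)} = 3 + E W$ ($u{\left(W,E \right)} = E W + 3 = 3 + E W$)
$\frac{1}{u{\left(-9,-17 \right)} + 964} = \frac{1}{\left(3 - -153\right) + 964} = \frac{1}{\left(3 + 153\right) + 964} = \frac{1}{156 + 964} = \frac{1}{1120}$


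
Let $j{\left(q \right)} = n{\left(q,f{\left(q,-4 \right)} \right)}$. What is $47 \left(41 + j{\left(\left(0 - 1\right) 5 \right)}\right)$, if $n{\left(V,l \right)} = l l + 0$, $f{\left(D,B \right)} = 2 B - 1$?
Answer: $5734$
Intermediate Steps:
$f{\left(D,B \right)} = -1 + 2 B$
$n{\left(V,l \right)} = l^{2}$ ($n{\left(V,l \right)} = l^{2} + 0 = l^{2}$)
$j{\left(q \right)} = 81$ ($j{\left(q \right)} = \left(-1 + 2 \left(-4\right)\right)^{2} = \left(-1 - 8\right)^{2} = \left(-9\right)^{2} = 81$)
$47 \left(41 + j{\left(\left(0 - 1\right) 5 \right)}\right) = 47 \left(41 + 81\right) = 47 \cdot 122 = 5734$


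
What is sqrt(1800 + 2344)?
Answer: 4*sqrt(259) ≈ 64.374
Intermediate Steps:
sqrt(1800 + 2344) = sqrt(4144) = 4*sqrt(259)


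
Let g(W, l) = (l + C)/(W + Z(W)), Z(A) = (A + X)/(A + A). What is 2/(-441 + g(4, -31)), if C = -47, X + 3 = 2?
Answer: -70/16059 ≈ -0.0043589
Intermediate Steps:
X = -1 (X = -3 + 2 = -1)
Z(A) = (-1 + A)/(2*A) (Z(A) = (A - 1)/(A + A) = (-1 + A)/((2*A)) = (-1 + A)*(1/(2*A)) = (-1 + A)/(2*A))
g(W, l) = (-47 + l)/(W + (-1 + W)/(2*W)) (g(W, l) = (l - 47)/(W + (-1 + W)/(2*W)) = (-47 + l)/(W + (-1 + W)/(2*W)))
2/(-441 + g(4, -31)) = 2/(-441 + 2*4*(-47 - 31)/(-1 + 4 + 2*4**2)) = 2/(-441 + 2*4*(-78)/(-1 + 4 + 2*16)) = 2/(-441 + 2*4*(-78)/(-1 + 4 + 32)) = 2/(-441 + 2*4*(-78)/35) = 2/(-441 + 2*4*(1/35)*(-78)) = 2/(-441 - 624/35) = 2/(-16059/35) = -35/16059*2 = -70/16059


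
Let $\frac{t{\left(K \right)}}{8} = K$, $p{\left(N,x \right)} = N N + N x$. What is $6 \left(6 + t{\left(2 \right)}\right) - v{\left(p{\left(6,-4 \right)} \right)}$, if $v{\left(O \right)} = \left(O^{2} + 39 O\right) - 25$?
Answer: $-455$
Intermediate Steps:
$p{\left(N,x \right)} = N^{2} + N x$
$t{\left(K \right)} = 8 K$
$v{\left(O \right)} = -25 + O^{2} + 39 O$
$6 \left(6 + t{\left(2 \right)}\right) - v{\left(p{\left(6,-4 \right)} \right)} = 6 \left(6 + 8 \cdot 2\right) - \left(-25 + \left(6 \left(6 - 4\right)\right)^{2} + 39 \cdot 6 \left(6 - 4\right)\right) = 6 \left(6 + 16\right) - \left(-25 + \left(6 \cdot 2\right)^{2} + 39 \cdot 6 \cdot 2\right) = 6 \cdot 22 - \left(-25 + 12^{2} + 39 \cdot 12\right) = 132 - \left(-25 + 144 + 468\right) = 132 - 587 = -455$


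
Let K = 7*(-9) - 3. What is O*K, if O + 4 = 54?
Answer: -3300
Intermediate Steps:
O = 50 (O = -4 + 54 = 50)
K = -66 (K = -63 - 3 = -66)
O*K = 50*(-66) = -3300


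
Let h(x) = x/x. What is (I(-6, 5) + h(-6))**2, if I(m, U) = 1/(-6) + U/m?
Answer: 0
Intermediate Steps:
I(m, U) = -1/6 + U/m (I(m, U) = 1*(-1/6) + U/m = -1/6 + U/m)
h(x) = 1
(I(-6, 5) + h(-6))**2 = ((5 - 1/6*(-6))/(-6) + 1)**2 = (-(5 + 1)/6 + 1)**2 = (-1/6*6 + 1)**2 = (-1 + 1)**2 = 0**2 = 0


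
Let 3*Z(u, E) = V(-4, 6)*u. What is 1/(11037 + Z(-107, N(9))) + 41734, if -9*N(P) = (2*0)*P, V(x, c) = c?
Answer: 451687083/10823 ≈ 41734.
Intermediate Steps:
N(P) = 0 (N(P) = -2*0*P/9 = -0*P = -1/9*0 = 0)
Z(u, E) = 2*u (Z(u, E) = (6*u)/3 = 2*u)
1/(11037 + Z(-107, N(9))) + 41734 = 1/(11037 + 2*(-107)) + 41734 = 1/(11037 - 214) + 41734 = 1/10823 + 41734 = 451687083/10823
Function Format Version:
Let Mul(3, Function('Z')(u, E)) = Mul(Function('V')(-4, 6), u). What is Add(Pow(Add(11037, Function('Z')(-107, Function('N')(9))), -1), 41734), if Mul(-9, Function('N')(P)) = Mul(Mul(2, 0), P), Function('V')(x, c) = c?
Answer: Rational(451687083, 10823) ≈ 41734.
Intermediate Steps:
Function('N')(P) = 0 (Function('N')(P) = Mul(Rational(-1, 9), Mul(Mul(2, 0), P)) = Mul(Rational(-1, 9), Mul(0, P)) = Mul(Rational(-1, 9), 0) = 0)
Function('Z')(u, E) = Mul(2, u) (Function('Z')(u, E) = Mul(Rational(1, 3), Mul(6, u)) = Mul(2, u))
Add(Pow(Add(11037, Function('Z')(-107, Function('N')(9))), -1), 41734) = Add(Pow(Add(11037, Mul(2, -107)), -1), 41734) = Add(Pow(Add(11037, -214), -1), 41734) = Add(Pow(10823, -1), 41734) = Add(Rational(1, 10823), 41734) = Rational(451687083, 10823)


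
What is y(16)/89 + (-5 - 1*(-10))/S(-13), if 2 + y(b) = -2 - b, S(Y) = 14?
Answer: 165/1246 ≈ 0.13242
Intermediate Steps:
y(b) = -4 - b (y(b) = -2 + (-2 - b) = -4 - b)
y(16)/89 + (-5 - 1*(-10))/S(-13) = (-4 - 1*16)/89 + (-5 - 1*(-10))/14 = (-4 - 16)*(1/89) + (-5 + 10)*(1/14) = -20*1/89 + 5*(1/14) = -20/89 + 5/14 = 165/1246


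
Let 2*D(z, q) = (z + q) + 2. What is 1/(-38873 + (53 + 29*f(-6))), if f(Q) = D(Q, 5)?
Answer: -2/77611 ≈ -2.5770e-5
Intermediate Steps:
D(z, q) = 1 + q/2 + z/2 (D(z, q) = ((z + q) + 2)/2 = ((q + z) + 2)/2 = (2 + q + z)/2 = 1 + q/2 + z/2)
f(Q) = 7/2 + Q/2 (f(Q) = 1 + (1/2)*5 + Q/2 = 1 + 5/2 + Q/2 = 7/2 + Q/2)
1/(-38873 + (53 + 29*f(-6))) = 1/(-38873 + (53 + 29*(7/2 + (1/2)*(-6)))) = 1/(-38873 + (53 + 29*(7/2 - 3))) = 1/(-38873 + (53 + 29*(1/2))) = 1/(-38873 + (53 + 29/2)) = 1/(-38873 + 135/2) = 1/(-77611/2) = -2/77611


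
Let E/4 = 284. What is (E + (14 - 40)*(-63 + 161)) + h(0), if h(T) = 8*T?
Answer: -1412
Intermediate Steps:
E = 1136 (E = 4*284 = 1136)
(E + (14 - 40)*(-63 + 161)) + h(0) = (1136 + (14 - 40)*(-63 + 161)) + 8*0 = (1136 - 26*98) + 0 = (1136 - 2548) + 0 = -1412 + 0 = -1412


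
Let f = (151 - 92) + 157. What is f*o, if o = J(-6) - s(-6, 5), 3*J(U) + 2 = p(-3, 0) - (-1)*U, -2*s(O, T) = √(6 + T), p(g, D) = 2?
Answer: -432 + 108*√11 ≈ -73.805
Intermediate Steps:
s(O, T) = -√(6 + T)/2
J(U) = U/3 (J(U) = -⅔ + (2 - (-1)*U)/3 = -⅔ + (2 + U)/3 = -⅔ + (⅔ + U/3) = U/3)
f = 216 (f = 59 + 157 = 216)
o = -2 + √11/2 (o = (⅓)*(-6) - (-1)*√(6 + 5)/2 = -2 - (-1)*√11/2 = -2 + √11/2 ≈ -0.34169)
f*o = 216*(-2 + √11/2) = -432 + 108*√11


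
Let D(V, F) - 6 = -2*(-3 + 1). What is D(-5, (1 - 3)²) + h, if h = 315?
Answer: 325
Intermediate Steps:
D(V, F) = 10 (D(V, F) = 6 - 2*(-3 + 1) = 6 - 2*(-2) = 6 + 4 = 10)
D(-5, (1 - 3)²) + h = 10 + 315 = 325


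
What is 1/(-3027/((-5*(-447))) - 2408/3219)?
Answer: -2398155/5041931 ≈ -0.47564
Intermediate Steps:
1/(-3027/((-5*(-447))) - 2408/3219) = 1/(-3027/2235 - 2408*1/3219) = 1/(-3027*1/2235 - 2408/3219) = 1/(-1009/745 - 2408/3219) = 1/(-5041931/2398155) = -2398155/5041931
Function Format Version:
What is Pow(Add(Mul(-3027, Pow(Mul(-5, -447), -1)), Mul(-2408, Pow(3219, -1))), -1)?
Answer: Rational(-2398155, 5041931) ≈ -0.47564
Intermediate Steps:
Pow(Add(Mul(-3027, Pow(Mul(-5, -447), -1)), Mul(-2408, Pow(3219, -1))), -1) = Pow(Add(Mul(-3027, Pow(2235, -1)), Mul(-2408, Rational(1, 3219))), -1) = Pow(Add(Mul(-3027, Rational(1, 2235)), Rational(-2408, 3219)), -1) = Pow(Add(Rational(-1009, 745), Rational(-2408, 3219)), -1) = Pow(Rational(-5041931, 2398155), -1) = Rational(-2398155, 5041931)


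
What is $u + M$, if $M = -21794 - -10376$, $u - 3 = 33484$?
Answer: $22069$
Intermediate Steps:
$u = 33487$ ($u = 3 + 33484 = 33487$)
$M = -11418$ ($M = -21794 + 10376 = -11418$)
$u + M = 33487 - 11418 = 22069$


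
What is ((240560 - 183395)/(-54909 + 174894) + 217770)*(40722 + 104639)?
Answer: 253211018465801/7999 ≈ 3.1655e+10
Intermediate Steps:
((240560 - 183395)/(-54909 + 174894) + 217770)*(40722 + 104639) = (57165/119985 + 217770)*145361 = (57165*(1/119985) + 217770)*145361 = (3811/7999 + 217770)*145361 = (1741946041/7999)*145361 = 253211018465801/7999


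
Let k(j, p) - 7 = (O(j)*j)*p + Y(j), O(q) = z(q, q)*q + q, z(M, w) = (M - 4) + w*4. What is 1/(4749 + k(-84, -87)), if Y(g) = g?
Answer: 1/259672528 ≈ 3.8510e-9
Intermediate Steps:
z(M, w) = -4 + M + 4*w (z(M, w) = (-4 + M) + 4*w = -4 + M + 4*w)
O(q) = q + q*(-4 + 5*q) (O(q) = (-4 + q + 4*q)*q + q = (-4 + 5*q)*q + q = q*(-4 + 5*q) + q = q + q*(-4 + 5*q))
k(j, p) = 7 + j + p*j²*(-3 + 5*j) (k(j, p) = 7 + (((j*(-3 + 5*j))*j)*p + j) = 7 + ((j²*(-3 + 5*j))*p + j) = 7 + (p*j²*(-3 + 5*j) + j) = 7 + (j + p*j²*(-3 + 5*j)) = 7 + j + p*j²*(-3 + 5*j))
1/(4749 + k(-84, -87)) = 1/(4749 + (7 - 84 - 87*(-84)²*(-3 + 5*(-84)))) = 1/(4749 + (7 - 84 - 87*7056*(-3 - 420))) = 1/(4749 + (7 - 84 - 87*7056*(-423))) = 1/(4749 + (7 - 84 + 259667856)) = 1/(4749 + 259667779) = 1/259672528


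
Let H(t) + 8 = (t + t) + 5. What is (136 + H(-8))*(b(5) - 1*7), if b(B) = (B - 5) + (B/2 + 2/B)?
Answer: -4797/10 ≈ -479.70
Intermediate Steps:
H(t) = -3 + 2*t (H(t) = -8 + ((t + t) + 5) = -8 + (2*t + 5) = -8 + (5 + 2*t) = -3 + 2*t)
b(B) = -5 + 2/B + 3*B/2 (b(B) = (-5 + B) + (B*(½) + 2/B) = (-5 + B) + (B/2 + 2/B) = -5 + 2/B + 3*B/2)
(136 + H(-8))*(b(5) - 1*7) = (136 + (-3 + 2*(-8)))*((-5 + 2/5 + (3/2)*5) - 1*7) = (136 + (-3 - 16))*((-5 + 2*(⅕) + 15/2) - 7) = (136 - 19)*((-5 + ⅖ + 15/2) - 7) = 117*(29/10 - 7) = 117*(-41/10) = -4797/10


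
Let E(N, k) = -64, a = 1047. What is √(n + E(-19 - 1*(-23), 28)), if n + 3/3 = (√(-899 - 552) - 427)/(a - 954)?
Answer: √(-601896 + 93*I*√1451)/93 ≈ 0.024549 + 8.3422*I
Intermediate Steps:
n = -520/93 + I*√1451/93 (n = -1 + (√(-899 - 552) - 427)/(1047 - 954) = -1 + (√(-1451) - 427)/93 = -1 + (I*√1451 - 427)*(1/93) = -1 + (-427 + I*√1451)*(1/93) = -1 + (-427/93 + I*√1451/93) = -520/93 + I*√1451/93 ≈ -5.5914 + 0.40959*I)
√(n + E(-19 - 1*(-23), 28)) = √((-520/93 + I*√1451/93) - 64) = √(-6472/93 + I*√1451/93)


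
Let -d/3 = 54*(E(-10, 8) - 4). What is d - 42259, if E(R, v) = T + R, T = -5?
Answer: -39181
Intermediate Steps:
E(R, v) = -5 + R
d = 3078 (d = -162*((-5 - 10) - 4) = -162*(-15 - 4) = -162*(-19) = -3*(-1026) = 3078)
d - 42259 = 3078 - 42259 = -39181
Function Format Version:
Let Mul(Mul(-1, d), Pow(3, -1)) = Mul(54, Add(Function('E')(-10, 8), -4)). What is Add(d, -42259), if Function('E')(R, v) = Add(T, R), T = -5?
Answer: -39181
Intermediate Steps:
Function('E')(R, v) = Add(-5, R)
d = 3078 (d = Mul(-3, Mul(54, Add(Add(-5, -10), -4))) = Mul(-3, Mul(54, Add(-15, -4))) = Mul(-3, Mul(54, -19)) = Mul(-3, -1026) = 3078)
Add(d, -42259) = Add(3078, -42259) = -39181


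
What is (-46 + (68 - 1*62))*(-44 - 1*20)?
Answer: 2560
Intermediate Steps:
(-46 + (68 - 1*62))*(-44 - 1*20) = (-46 + (68 - 62))*(-44 - 20) = (-46 + 6)*(-64) = -40*(-64) = 2560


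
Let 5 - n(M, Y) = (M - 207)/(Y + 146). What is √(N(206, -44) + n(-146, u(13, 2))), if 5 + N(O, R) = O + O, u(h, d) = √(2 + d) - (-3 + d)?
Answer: √9199409/149 ≈ 20.356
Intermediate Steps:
u(h, d) = 3 + √(2 + d) - d (u(h, d) = √(2 + d) + (3 - d) = 3 + √(2 + d) - d)
N(O, R) = -5 + 2*O (N(O, R) = -5 + (O + O) = -5 + 2*O)
n(M, Y) = 5 - (-207 + M)/(146 + Y) (n(M, Y) = 5 - (M - 207)/(Y + 146) = 5 - (-207 + M)/(146 + Y))
√(N(206, -44) + n(-146, u(13, 2))) = √((-5 + 2*206) + (937 - 1*(-146) + 5*(3 + √(2 + 2) - 1*2))/(146 + (3 + √(2 + 2) - 1*2))) = √((-5 + 412) + (937 + 146 + 5*(3 + √4 - 2))/(146 + (3 + √4 - 2))) = √(407 + (937 + 146 + 5*(3 + 2 - 2))/(146 + (3 + 2 - 2))) = √(407 + (937 + 146 + 5*3)/(146 + 3)) = √(407 + (937 + 146 + 15)/149) = √(407 + (1/149)*1098) = √(407 + 1098/149) = √(61741/149) = √9199409/149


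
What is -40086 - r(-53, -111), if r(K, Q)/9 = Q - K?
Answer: -39564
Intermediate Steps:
r(K, Q) = -9*K + 9*Q (r(K, Q) = 9*(Q - K) = -9*K + 9*Q)
-40086 - r(-53, -111) = -40086 - (-9*(-53) + 9*(-111)) = -40086 - (477 - 999) = -40086 - 1*(-522) = -40086 + 522 = -39564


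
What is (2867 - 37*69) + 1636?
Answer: 1950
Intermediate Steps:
(2867 - 37*69) + 1636 = (2867 - 2553) + 1636 = 314 + 1636 = 1950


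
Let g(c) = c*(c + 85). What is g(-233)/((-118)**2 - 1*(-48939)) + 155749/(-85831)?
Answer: -184623059/145826869 ≈ -1.2660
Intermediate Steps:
g(c) = c*(85 + c)
g(-233)/((-118)**2 - 1*(-48939)) + 155749/(-85831) = (-233*(85 - 233))/((-118)**2 - 1*(-48939)) + 155749/(-85831) = (-233*(-148))/(13924 + 48939) + 155749*(-1/85831) = 34484/62863 - 155749/85831 = 34484*(1/62863) - 155749/85831 = 932/1699 - 155749/85831 = -184623059/145826869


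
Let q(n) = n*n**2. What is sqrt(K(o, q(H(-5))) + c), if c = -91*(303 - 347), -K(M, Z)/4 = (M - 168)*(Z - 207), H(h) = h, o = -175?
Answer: 10*I*sqrt(4515) ≈ 671.94*I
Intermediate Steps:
q(n) = n**3
K(M, Z) = -4*(-207 + Z)*(-168 + M) (K(M, Z) = -4*(M - 168)*(Z - 207) = -4*(-168 + M)*(-207 + Z) = -4*(-207 + Z)*(-168 + M))
c = 4004 (c = -91*(-44) = 4004)
sqrt(K(o, q(H(-5))) + c) = sqrt((-139104 + 672*(-5)**3 + 828*(-175) - 4*(-175)*(-5)**3) + 4004) = sqrt((-139104 + 672*(-125) - 144900 - 4*(-175)*(-125)) + 4004) = sqrt((-139104 - 84000 - 144900 - 87500) + 4004) = sqrt(-455504 + 4004) = sqrt(-451500) = 10*I*sqrt(4515)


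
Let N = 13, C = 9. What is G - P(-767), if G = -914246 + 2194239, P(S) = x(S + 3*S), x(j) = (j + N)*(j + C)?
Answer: -8065252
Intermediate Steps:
x(j) = (9 + j)*(13 + j) (x(j) = (j + 13)*(j + 9) = (13 + j)*(9 + j) = (9 + j)*(13 + j))
P(S) = 117 + 16*S² + 88*S (P(S) = 117 + (S + 3*S)² + 22*(S + 3*S) = 117 + (4*S)² + 22*(4*S) = 117 + 16*S² + 88*S)
G = 1279993
G - P(-767) = 1279993 - (117 + 16*(-767)² + 88*(-767)) = 1279993 - (117 + 16*588289 - 67496) = 1279993 - (117 + 9412624 - 67496) = 1279993 - 1*9345245 = 1279993 - 9345245 = -8065252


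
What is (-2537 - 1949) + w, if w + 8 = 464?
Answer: -4030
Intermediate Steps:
w = 456 (w = -8 + 464 = 456)
(-2537 - 1949) + w = (-2537 - 1949) + 456 = -4486 + 456 = -4030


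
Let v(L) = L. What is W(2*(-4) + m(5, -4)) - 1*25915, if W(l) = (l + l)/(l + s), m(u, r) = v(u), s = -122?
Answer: -3239369/125 ≈ -25915.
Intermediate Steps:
m(u, r) = u
W(l) = 2*l/(-122 + l) (W(l) = (l + l)/(l - 122) = (2*l)/(-122 + l) = 2*l/(-122 + l))
W(2*(-4) + m(5, -4)) - 1*25915 = 2*(2*(-4) + 5)/(-122 + (2*(-4) + 5)) - 1*25915 = 2*(-8 + 5)/(-122 + (-8 + 5)) - 25915 = 2*(-3)/(-122 - 3) - 25915 = 2*(-3)/(-125) - 25915 = 2*(-3)*(-1/125) - 25915 = 6/125 - 25915 = -3239369/125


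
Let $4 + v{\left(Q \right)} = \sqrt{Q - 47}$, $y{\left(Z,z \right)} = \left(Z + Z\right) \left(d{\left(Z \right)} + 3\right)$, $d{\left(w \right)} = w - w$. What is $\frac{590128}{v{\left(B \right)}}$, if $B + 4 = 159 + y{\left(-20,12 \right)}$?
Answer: $-84304 - 42152 i \sqrt{3} \approx -84304.0 - 73009.0 i$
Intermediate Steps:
$d{\left(w \right)} = 0$
$y{\left(Z,z \right)} = 6 Z$ ($y{\left(Z,z \right)} = \left(Z + Z\right) \left(0 + 3\right) = 2 Z 3 = 6 Z$)
$B = 35$ ($B = -4 + \left(159 + 6 \left(-20\right)\right) = -4 + \left(159 - 120\right) = -4 + 39 = 35$)
$v{\left(Q \right)} = -4 + \sqrt{-47 + Q}$ ($v{\left(Q \right)} = -4 + \sqrt{Q - 47} = -4 + \sqrt{-47 + Q}$)
$\frac{590128}{v{\left(B \right)}} = \frac{590128}{-4 + \sqrt{-47 + 35}} = \frac{590128}{-4 + \sqrt{-12}} = \frac{590128}{-4 + 2 i \sqrt{3}}$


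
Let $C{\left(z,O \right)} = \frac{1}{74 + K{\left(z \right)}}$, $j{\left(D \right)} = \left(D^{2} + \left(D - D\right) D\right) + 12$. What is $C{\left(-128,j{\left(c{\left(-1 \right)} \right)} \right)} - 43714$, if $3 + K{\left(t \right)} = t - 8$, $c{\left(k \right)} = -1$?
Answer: $- \frac{2841411}{65} \approx -43714.0$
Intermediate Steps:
$K{\left(t \right)} = -11 + t$ ($K{\left(t \right)} = -3 + \left(t - 8\right) = -3 + \left(-8 + t\right) = -11 + t$)
$j{\left(D \right)} = 12 + D^{2}$ ($j{\left(D \right)} = \left(D^{2} + 0 D\right) + 12 = \left(D^{2} + 0\right) + 12 = D^{2} + 12 = 12 + D^{2}$)
$C{\left(z,O \right)} = \frac{1}{63 + z}$ ($C{\left(z,O \right)} = \frac{1}{74 + \left(-11 + z\right)} = \frac{1}{63 + z}$)
$C{\left(-128,j{\left(c{\left(-1 \right)} \right)} \right)} - 43714 = \frac{1}{63 - 128} - 43714 = \frac{1}{-65} - 43714 = - \frac{1}{65} - 43714 = - \frac{2841411}{65}$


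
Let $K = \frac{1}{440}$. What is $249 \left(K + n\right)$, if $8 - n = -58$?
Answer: $\frac{7231209}{440} \approx 16435.0$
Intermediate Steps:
$n = 66$ ($n = 8 - -58 = 8 + 58 = 66$)
$K = \frac{1}{440} \approx 0.0022727$
$249 \left(K + n\right) = 249 \left(\frac{1}{440} + 66\right) = 249 \cdot \frac{29041}{440} = \frac{7231209}{440}$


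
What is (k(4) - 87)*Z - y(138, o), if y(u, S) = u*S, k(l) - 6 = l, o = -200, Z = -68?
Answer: 32836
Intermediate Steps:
k(l) = 6 + l
y(u, S) = S*u
(k(4) - 87)*Z - y(138, o) = ((6 + 4) - 87)*(-68) - (-200)*138 = (10 - 87)*(-68) - 1*(-27600) = -77*(-68) + 27600 = 5236 + 27600 = 32836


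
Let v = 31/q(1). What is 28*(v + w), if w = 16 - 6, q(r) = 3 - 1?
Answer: 714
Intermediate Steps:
q(r) = 2
v = 31/2 ≈ 15.500
w = 10
28*(v + w) = 28*(31/2 + 10) = 28*(51/2) = 714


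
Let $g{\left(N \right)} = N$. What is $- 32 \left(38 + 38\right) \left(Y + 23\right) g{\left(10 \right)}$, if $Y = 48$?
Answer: $-1726720$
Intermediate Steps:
$- 32 \left(38 + 38\right) \left(Y + 23\right) g{\left(10 \right)} = - 32 \left(38 + 38\right) \left(48 + 23\right) 10 = - 32 \cdot 76 \cdot 71 \cdot 10 = \left(-32\right) 5396 \cdot 10 = \left(-172672\right) 10 = -1726720$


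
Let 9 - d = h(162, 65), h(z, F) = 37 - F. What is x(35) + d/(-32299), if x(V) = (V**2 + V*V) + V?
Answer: 80262978/32299 ≈ 2485.0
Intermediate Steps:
x(V) = V + 2*V**2 (x(V) = (V**2 + V**2) + V = 2*V**2 + V = V + 2*V**2)
d = 37 (d = 9 - (37 - 1*65) = 9 - (37 - 65) = 9 - 1*(-28) = 9 + 28 = 37)
x(35) + d/(-32299) = 35*(1 + 2*35) + 37/(-32299) = 35*(1 + 70) + 37*(-1/32299) = 35*71 - 37/32299 = 2485 - 37/32299 = 80262978/32299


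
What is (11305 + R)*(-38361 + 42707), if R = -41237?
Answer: -130084472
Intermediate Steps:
(11305 + R)*(-38361 + 42707) = (11305 - 41237)*(-38361 + 42707) = -29932*4346 = -130084472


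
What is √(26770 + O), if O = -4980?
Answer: √21790 ≈ 147.61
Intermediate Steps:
√(26770 + O) = √(26770 - 4980) = √21790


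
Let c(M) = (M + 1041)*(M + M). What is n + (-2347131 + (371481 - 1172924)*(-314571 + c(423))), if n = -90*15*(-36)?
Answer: -740513991570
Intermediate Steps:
c(M) = 2*M*(1041 + M) (c(M) = (1041 + M)*(2*M) = 2*M*(1041 + M))
n = 48600 (n = -1350*(-36) = 48600)
n + (-2347131 + (371481 - 1172924)*(-314571 + c(423))) = 48600 + (-2347131 + (371481 - 1172924)*(-314571 + 2*423*(1041 + 423))) = 48600 + (-2347131 - 801443*(-314571 + 2*423*1464)) = 48600 + (-2347131 - 801443*(-314571 + 1238544)) = 48600 + (-2347131 - 801443*923973) = 48600 + (-2347131 - 740511693039) = 48600 - 740514040170 = -740513991570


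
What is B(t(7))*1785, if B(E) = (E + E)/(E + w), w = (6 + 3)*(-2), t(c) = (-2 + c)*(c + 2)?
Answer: 5950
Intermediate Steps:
t(c) = (-2 + c)*(2 + c)
w = -18 (w = 9*(-2) = -18)
B(E) = 2*E/(-18 + E) (B(E) = (E + E)/(E - 18) = (2*E)/(-18 + E) = 2*E/(-18 + E))
B(t(7))*1785 = (2*(-4 + 7**2)/(-18 + (-4 + 7**2)))*1785 = (2*(-4 + 49)/(-18 + (-4 + 49)))*1785 = (2*45/(-18 + 45))*1785 = (2*45/27)*1785 = (2*45*(1/27))*1785 = (10/3)*1785 = 5950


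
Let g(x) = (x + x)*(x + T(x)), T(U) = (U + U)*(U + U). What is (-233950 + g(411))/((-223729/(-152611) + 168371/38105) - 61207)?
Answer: -190027110300640100/20935253301227 ≈ -9076.9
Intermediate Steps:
T(U) = 4*U² (T(U) = (2*U)*(2*U) = 4*U²)
g(x) = 2*x*(x + 4*x²) (g(x) = (x + x)*(x + 4*x²) = (2*x)*(x + 4*x²) = 2*x*(x + 4*x²))
(-233950 + g(411))/((-223729/(-152611) + 168371/38105) - 61207) = (-233950 + 411²*(2 + 8*411))/((-223729/(-152611) + 168371/38105) - 61207) = (-233950 + 168921*(2 + 3288))/((-223729*(-1/152611) + 168371*(1/38105)) - 61207) = (-233950 + 168921*3290)/((223729/152611 + 168371/38105) - 61207) = (-233950 + 555750090)/(34220460226/5815242155 - 61207) = 555516140/(-355899306120859/5815242155) = 555516140*(-5815242155/355899306120859) = -190027110300640100/20935253301227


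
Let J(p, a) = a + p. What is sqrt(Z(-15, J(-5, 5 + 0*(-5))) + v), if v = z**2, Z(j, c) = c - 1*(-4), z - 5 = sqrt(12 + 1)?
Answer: sqrt(42 + 10*sqrt(13)) ≈ 8.8349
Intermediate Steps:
z = 5 + sqrt(13) (z = 5 + sqrt(12 + 1) = 5 + sqrt(13) ≈ 8.6055)
Z(j, c) = 4 + c (Z(j, c) = c + 4 = 4 + c)
v = (5 + sqrt(13))**2 ≈ 74.056
sqrt(Z(-15, J(-5, 5 + 0*(-5))) + v) = sqrt((4 + ((5 + 0*(-5)) - 5)) + (5 + sqrt(13))**2) = sqrt((4 + ((5 + 0) - 5)) + (5 + sqrt(13))**2) = sqrt((4 + (5 - 5)) + (5 + sqrt(13))**2) = sqrt((4 + 0) + (5 + sqrt(13))**2) = sqrt(4 + (5 + sqrt(13))**2)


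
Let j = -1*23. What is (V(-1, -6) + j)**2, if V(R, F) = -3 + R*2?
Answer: 784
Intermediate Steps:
V(R, F) = -3 + 2*R
j = -23
(V(-1, -6) + j)**2 = ((-3 + 2*(-1)) - 23)**2 = ((-3 - 2) - 23)**2 = (-5 - 23)**2 = (-28)**2 = 784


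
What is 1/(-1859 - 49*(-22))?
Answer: -1/781 ≈ -0.0012804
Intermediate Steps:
1/(-1859 - 49*(-22)) = 1/(-1859 + 1078) = 1/(-781) = -1/781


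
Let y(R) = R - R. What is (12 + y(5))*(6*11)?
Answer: 792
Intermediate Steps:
y(R) = 0
(12 + y(5))*(6*11) = (12 + 0)*(6*11) = 12*66 = 792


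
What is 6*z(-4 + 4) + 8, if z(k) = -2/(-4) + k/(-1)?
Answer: 11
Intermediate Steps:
z(k) = ½ - k (z(k) = -2*(-¼) + k*(-1) = ½ - k)
6*z(-4 + 4) + 8 = 6*(½ - (-4 + 4)) + 8 = 6*(½ - 1*0) + 8 = 6*(½ + 0) + 8 = 6*(½) + 8 = 3 + 8 = 11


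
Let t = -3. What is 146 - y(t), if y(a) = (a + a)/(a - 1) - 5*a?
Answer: 259/2 ≈ 129.50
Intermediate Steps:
y(a) = -5*a + 2*a/(-1 + a) (y(a) = (2*a)/(-1 + a) - 5*a = 2*a/(-1 + a) - 5*a = -5*a + 2*a/(-1 + a))
146 - y(t) = 146 - (-3)*(7 - 5*(-3))/(-1 - 3) = 146 - (-3)*(7 + 15)/(-4) = 146 - (-3)*(-1)*22/4 = 146 - 1*33/2 = 146 - 33/2 = 259/2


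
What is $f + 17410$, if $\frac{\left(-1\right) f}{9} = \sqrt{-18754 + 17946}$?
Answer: $17410 - 18 i \sqrt{202} \approx 17410.0 - 255.83 i$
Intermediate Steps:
$f = - 18 i \sqrt{202}$ ($f = - 9 \sqrt{-18754 + 17946} = - 9 \sqrt{-808} = - 9 \cdot 2 i \sqrt{202} = - 18 i \sqrt{202} \approx - 255.83 i$)
$f + 17410 = - 18 i \sqrt{202} + 17410 = 17410 - 18 i \sqrt{202}$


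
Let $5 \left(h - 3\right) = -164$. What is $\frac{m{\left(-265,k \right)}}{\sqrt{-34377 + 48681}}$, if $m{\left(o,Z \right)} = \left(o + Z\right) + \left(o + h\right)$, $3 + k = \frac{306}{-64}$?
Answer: $- \frac{30271 \sqrt{894}}{190720} \approx -4.7457$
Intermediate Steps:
$h = - \frac{149}{5}$ ($h = 3 + \frac{1}{5} \left(-164\right) = 3 - \frac{164}{5} = - \frac{149}{5} \approx -29.8$)
$k = - \frac{249}{32}$ ($k = -3 + \frac{306}{-64} = -3 + 306 \left(- \frac{1}{64}\right) = -3 - \frac{153}{32} = - \frac{249}{32} \approx -7.7813$)
$m{\left(o,Z \right)} = - \frac{149}{5} + Z + 2 o$ ($m{\left(o,Z \right)} = \left(o + Z\right) + \left(o - \frac{149}{5}\right) = \left(Z + o\right) + \left(- \frac{149}{5} + o\right) = - \frac{149}{5} + Z + 2 o$)
$\frac{m{\left(-265,k \right)}}{\sqrt{-34377 + 48681}} = \frac{- \frac{149}{5} - \frac{249}{32} + 2 \left(-265\right)}{\sqrt{-34377 + 48681}} = \frac{- \frac{149}{5} - \frac{249}{32} - 530}{\sqrt{14304}} = - \frac{90813}{160 \cdot 4 \sqrt{894}} = - \frac{90813 \frac{\sqrt{894}}{3576}}{160} = - \frac{30271 \sqrt{894}}{190720}$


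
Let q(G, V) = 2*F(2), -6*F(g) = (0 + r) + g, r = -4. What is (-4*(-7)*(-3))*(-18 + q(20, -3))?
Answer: 1456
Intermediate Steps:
F(g) = ⅔ - g/6 (F(g) = -((0 - 4) + g)/6 = -(-4 + g)/6 = ⅔ - g/6)
q(G, V) = ⅔ (q(G, V) = 2*(⅔ - ⅙*2) = 2*(⅔ - ⅓) = 2*(⅓) = ⅔)
(-4*(-7)*(-3))*(-18 + q(20, -3)) = (-4*(-7)*(-3))*(-18 + ⅔) = (28*(-3))*(-52/3) = -84*(-52/3) = 1456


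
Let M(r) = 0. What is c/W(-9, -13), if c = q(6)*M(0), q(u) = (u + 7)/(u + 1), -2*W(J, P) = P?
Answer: 0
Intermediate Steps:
W(J, P) = -P/2
q(u) = (7 + u)/(1 + u)
c = 0 (c = ((7 + 6)/(1 + 6))*0 = (13/7)*0 = 0)
c/W(-9, -13) = 0/((-½*(-13))) = 0/(13/2) = 0*(2/13) = 0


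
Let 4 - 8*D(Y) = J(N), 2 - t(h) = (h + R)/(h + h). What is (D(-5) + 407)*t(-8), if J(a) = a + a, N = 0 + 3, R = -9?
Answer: 24405/64 ≈ 381.33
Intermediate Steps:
t(h) = 2 - (-9 + h)/(2*h) (t(h) = 2 - (h - 9)/(h + h) = 2 - (-9 + h)/(2*h))
N = 3
J(a) = 2*a
D(Y) = -¼ (D(Y) = ½ - 3/4 = ½ - ⅛*6 = ½ - ¾ = -¼)
(D(-5) + 407)*t(-8) = (-¼ + 407)*((3/2)*(3 - 8)/(-8)) = 1627*((3/2)*(-⅛)*(-5))/4 = (1627/4)*(15/16) = 24405/64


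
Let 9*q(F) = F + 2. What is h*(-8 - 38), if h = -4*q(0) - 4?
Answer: 2024/9 ≈ 224.89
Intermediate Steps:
q(F) = 2/9 + F/9 (q(F) = (F + 2)/9 = (2 + F)/9 = 2/9 + F/9)
h = -44/9 (h = -4*(2/9 + (⅑)*0) - 4 = -4*(2/9 + 0) - 4 = -4*2/9 - 4 = -8/9 - 4 = -44/9 ≈ -4.8889)
h*(-8 - 38) = -44*(-8 - 38)/9 = -44/9*(-46) = 2024/9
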